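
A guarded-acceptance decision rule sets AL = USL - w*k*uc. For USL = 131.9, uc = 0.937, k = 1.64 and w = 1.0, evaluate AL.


U = k * uc = 1.64 * 0.937 = 1.53668
guard band g = w * U = 1.0 * 1.53668 = 1.53668
AL = USL - g = 131.9 - 1.53668
AL = 130.3633

130.3633


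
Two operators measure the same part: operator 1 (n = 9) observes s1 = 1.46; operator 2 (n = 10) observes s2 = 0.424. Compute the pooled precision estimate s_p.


s_p = sqrt(((n1-1)*s1^2 + (n2-1)*s2^2) / (n1+n2-2))
numerator = (9-1)*1.46^2 + (10-1)*0.424^2 = 17.0528 + 1.617984 = 18.670784
denominator = 9 + 10 - 2 = 17
s_p^2 = 18.670784 / 17 = 1.0982814
s_p = sqrt(1.0982814) = 1.0480

1.0480


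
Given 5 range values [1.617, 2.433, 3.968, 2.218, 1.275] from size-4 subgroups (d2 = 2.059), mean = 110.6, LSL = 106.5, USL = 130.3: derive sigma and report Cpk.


R_bar = (1.617 + 2.433 + 3.968 + 2.218 + 1.275) / 5 = 2.3022
sigma = R_bar / d2 = 2.3022 / 2.059 = 1.1181156
Cp = (USL - LSL)/(6*sigma) = (130.3 - 106.5)/(6*1.1181156) = 3.5476
Cpu = (130.3 - 110.6)/(3*1.1181156) = 5.8730
Cpl = (110.6 - 106.5)/(3*1.1181156) = 1.2223
Cpk = min(Cpu, Cpl) = 1.2223

1.2223


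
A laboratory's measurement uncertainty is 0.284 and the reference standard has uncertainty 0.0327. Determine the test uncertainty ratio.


TUR = u_lab / u_ref
= 0.284 / 0.0327
= 8.6850

8.6850


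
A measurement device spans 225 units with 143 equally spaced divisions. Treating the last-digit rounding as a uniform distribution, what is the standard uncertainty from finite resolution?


resolution = range / divisions
resolution = 225 / 143 = 1.5734266
u_res = resolution / (2*sqrt(3))
u_res = 1.5734266 / 3.4641016
u_res = 0.4542

0.4542


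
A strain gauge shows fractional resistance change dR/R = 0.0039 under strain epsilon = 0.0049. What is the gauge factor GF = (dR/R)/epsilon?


GF = (dR/R) / epsilon
= 0.0039 / 0.0049
= 0.7959

0.7959


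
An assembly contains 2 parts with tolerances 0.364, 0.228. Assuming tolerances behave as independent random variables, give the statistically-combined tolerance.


RSS = sqrt(0.364^2 + 0.228^2)
= sqrt(0.18448)
= 0.4295

0.4295


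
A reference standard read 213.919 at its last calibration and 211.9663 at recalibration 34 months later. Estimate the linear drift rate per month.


rate = (v2 - v1) / months
= (211.9663 - 213.919) / 34
= -1.9527 / 34
= -0.0574

-0.0574


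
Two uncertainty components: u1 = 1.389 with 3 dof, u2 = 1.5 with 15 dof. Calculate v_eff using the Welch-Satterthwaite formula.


uc = sqrt(u1^2 + u2^2) = sqrt(1.389^2 + 1.5^2) = 2.0443388
v_eff = uc^4 / (u1^4/v1 + u2^4/v2)
= 2.0443388^4 / (1.389^4/3 + 1.5^4/15)
= 17.466725 / 1.5782598
v_eff = 11.0671

11.0671


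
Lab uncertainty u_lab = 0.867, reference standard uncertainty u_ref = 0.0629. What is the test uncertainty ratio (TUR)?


TUR = u_lab / u_ref
= 0.867 / 0.0629
= 13.7838

13.7838


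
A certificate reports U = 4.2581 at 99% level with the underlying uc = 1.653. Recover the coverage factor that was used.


k = U / uc
k = 4.2581 / 1.653
k = 2.576

2.576


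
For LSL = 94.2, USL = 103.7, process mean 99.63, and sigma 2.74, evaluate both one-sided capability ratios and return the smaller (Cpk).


Cpu = (USL - mean) / (3*sigma) = (103.7 - 99.63) / (3*2.74) = 0.4951
Cpl = (mean - LSL) / (3*sigma) = (99.63 - 94.2) / (3*2.74) = 0.6606
Cpk = min(Cpu, Cpl) = 0.4951

0.4951


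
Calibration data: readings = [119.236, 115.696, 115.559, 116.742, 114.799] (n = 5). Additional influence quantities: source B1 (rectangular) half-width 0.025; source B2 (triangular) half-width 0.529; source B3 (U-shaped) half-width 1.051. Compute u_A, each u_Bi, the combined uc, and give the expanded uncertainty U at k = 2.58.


mean = (119.236 + 115.696 + 115.559 + 116.742 + 114.799) / 5 = 116.4064
s = sqrt(sum((x - mean)^2)/(n-1)) = 1.7266842
u_A = s / sqrt(n) = 1.7266842 / sqrt(5) = 0.77219665
u_B1 = 0.025 / sqrt(3) = 0.014433757
u_B2 = 0.529 / sqrt(6) = 0.21596335
u_B3 = 1.051 / sqrt(2) = 0.74316923
uc = sqrt(0.77219665^2 + 0.014433757^2 + 0.21596335^2 + 0.74316923^2) = 1.0933603
U = k * uc = 2.58 * 1.0933603
U = 2.8209

2.8209


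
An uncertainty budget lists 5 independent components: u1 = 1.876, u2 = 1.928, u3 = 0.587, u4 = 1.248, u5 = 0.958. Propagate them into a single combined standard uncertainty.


uc = sqrt(1.876^2 + 1.928^2 + 0.587^2 + 1.248^2 + 0.958^2)
uc = sqrt(10.056397)
uc = 3.1712

3.1712


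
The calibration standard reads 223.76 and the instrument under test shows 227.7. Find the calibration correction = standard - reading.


Correction = standard - reading
= 223.76 - 227.7
= -3.9400

-3.9400


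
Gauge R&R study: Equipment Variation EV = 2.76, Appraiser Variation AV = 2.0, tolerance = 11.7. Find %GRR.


GRR = sqrt(EV^2 + AV^2) = sqrt(2.76^2 + 2.0^2) = 3.4084601
%GRR = GRR / tol * 100 = 3.4084601 / 11.7 * 100
%GRR = 29.1321

29.1321


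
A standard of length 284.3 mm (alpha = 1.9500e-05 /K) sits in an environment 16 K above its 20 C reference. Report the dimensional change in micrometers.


dL = L * alpha * dT
= 284.3 * 1.9500e-05 * 16
= 0.0887016 mm
dL_um = 0.0887016 * 1000 = 88.7016 um

88.7016


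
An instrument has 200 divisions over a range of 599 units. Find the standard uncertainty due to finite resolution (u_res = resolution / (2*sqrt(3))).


resolution = range / divisions
resolution = 599 / 200 = 2.995
u_res = resolution / (2*sqrt(3))
u_res = 2.995 / 3.4641016
u_res = 0.8646

0.8646


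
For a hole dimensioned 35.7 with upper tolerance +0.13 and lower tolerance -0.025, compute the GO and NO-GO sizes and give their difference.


GO = nominal - lower_tol (smallest hole = maximum material condition)
GO = 35.7 - 0.025 = 35.675
NO-GO = nominal + upper_tol (largest hole = least material condition)
NO-GO = 35.7 + 0.13 = 35.83
spread = NO-GO - GO = 35.83 - 35.675 = 0.1550

0.1550


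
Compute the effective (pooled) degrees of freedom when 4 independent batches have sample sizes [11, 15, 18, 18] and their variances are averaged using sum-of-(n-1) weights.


nu = sum_i (n_i - 1)
nu = ((11 - 1) + (15 - 1) + (18 - 1) + (18 - 1))
nu = 10 + 14 + 17 + 17
nu = 58

58


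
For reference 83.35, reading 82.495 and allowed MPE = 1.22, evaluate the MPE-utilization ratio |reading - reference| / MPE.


e = indication - reference = 82.495 - 83.35 = -0.8550
|e| = 0.8550
ratio = |e| / MPE = 0.8550 / 1.22
ratio = 0.7008

0.7008


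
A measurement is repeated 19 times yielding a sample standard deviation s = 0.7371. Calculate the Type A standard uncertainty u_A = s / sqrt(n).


u_A = s / sqrt(n)
u_A = 0.7371 / sqrt(19)
u_A = 0.7371 / 4.3588989
u_A = 0.1691

0.1691


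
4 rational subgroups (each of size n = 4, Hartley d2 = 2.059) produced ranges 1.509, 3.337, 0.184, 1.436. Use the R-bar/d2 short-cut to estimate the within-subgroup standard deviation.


R_bar = (1.509 + 3.337 + 0.184 + 1.436) / 4
R_bar = 6.466 / 4 = 1.6165
sigma_hat = R_bar / d2 = 1.6165 / 2.059 = 0.7851

0.7851


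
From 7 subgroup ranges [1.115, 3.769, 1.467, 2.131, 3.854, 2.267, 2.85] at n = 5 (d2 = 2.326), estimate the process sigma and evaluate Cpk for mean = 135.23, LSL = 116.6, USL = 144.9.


R_bar = (1.115 + 3.769 + 1.467 + 2.131 + 3.854 + 2.267 + 2.85) / 7 = 2.4932857
sigma = R_bar / d2 = 2.4932857 / 2.326 = 1.0719199
Cp = (USL - LSL)/(6*sigma) = (144.9 - 116.6)/(6*1.0719199) = 4.4002
Cpu = (144.9 - 135.23)/(3*1.0719199) = 3.0071
Cpl = (135.23 - 116.6)/(3*1.0719199) = 5.7933
Cpk = min(Cpu, Cpl) = 3.0071

3.0071


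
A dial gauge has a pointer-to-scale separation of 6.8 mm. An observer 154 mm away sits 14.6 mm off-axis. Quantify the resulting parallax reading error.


error = h * offset / d
= 6.8 * 14.6 / 154
= 0.6447

0.6447


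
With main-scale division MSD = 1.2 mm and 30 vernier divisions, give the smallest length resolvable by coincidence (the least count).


LC = MSD / n_div
= 1.2 / 30
= 0.0400

0.0400


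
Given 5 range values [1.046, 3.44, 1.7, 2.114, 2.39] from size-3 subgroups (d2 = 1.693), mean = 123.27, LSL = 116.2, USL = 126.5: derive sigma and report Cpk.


R_bar = (1.046 + 3.44 + 1.7 + 2.114 + 2.39) / 5 = 2.138
sigma = R_bar / d2 = 2.138 / 1.693 = 1.262847
Cp = (USL - LSL)/(6*sigma) = (126.5 - 116.2)/(6*1.262847) = 1.3594
Cpu = (126.5 - 123.27)/(3*1.262847) = 0.8526
Cpl = (123.27 - 116.2)/(3*1.262847) = 1.8662
Cpk = min(Cpu, Cpl) = 0.8526

0.8526


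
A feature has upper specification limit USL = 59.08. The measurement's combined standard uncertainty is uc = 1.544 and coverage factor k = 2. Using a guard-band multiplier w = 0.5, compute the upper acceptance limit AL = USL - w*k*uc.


U = k * uc = 2 * 1.544 = 3.088
guard band g = w * U = 0.5 * 3.088 = 1.544
AL = USL - g = 59.08 - 1.544
AL = 57.5360

57.5360


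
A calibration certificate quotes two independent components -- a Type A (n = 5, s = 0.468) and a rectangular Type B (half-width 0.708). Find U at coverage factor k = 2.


u_A = s / sqrt(n) = 0.468 / sqrt(5) = 0.20929596
u_B = half_width / sqrt(3) = 0.708 / sqrt(3) = 0.40876399
uc = sqrt(u_A^2 + u_B^2) = sqrt(0.20929596^2 + 0.40876399^2) = 0.45923066
U = k * uc = 2 * 0.45923066
U = 0.9185

0.9185


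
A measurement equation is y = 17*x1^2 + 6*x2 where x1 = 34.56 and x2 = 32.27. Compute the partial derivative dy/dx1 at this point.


y = 17*x1^2 + 6*x2
dy/dx1 = 2*17*x1
Evaluate at x1 = 34.56: c1 = 34 * 34.56
c1 = 1175.0400

1175.0400


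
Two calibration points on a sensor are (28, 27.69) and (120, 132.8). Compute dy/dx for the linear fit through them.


slope = (y2 - y1) / (x2 - x1)
= (132.8 - 27.69) / (120 - 28)
= 105.1100 / 92
= 1.1425

1.1425


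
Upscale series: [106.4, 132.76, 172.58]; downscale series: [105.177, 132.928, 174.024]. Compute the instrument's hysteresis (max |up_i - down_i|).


|106.4 - 105.177| = 1.2230
|132.76 - 132.928| = 0.1680
|172.58 - 174.024| = 1.4440
hysteresis = max(diffs) = 1.4440

1.4440


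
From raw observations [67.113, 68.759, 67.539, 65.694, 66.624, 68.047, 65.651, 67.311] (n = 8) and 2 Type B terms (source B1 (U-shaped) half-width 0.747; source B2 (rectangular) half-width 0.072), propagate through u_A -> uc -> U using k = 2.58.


mean = (67.113 + 68.759 + 67.539 + 65.694 + 66.624 + 68.047 + 65.651 + 67.311) / 8 = 67.09225
s = sqrt(sum((x - mean)^2)/(n-1)) = 1.0816016
u_A = s / sqrt(n) = 1.0816016 / sqrt(8) = 0.38240391
u_B1 = 0.747 / sqrt(2) = 0.52820877
u_B2 = 0.072 / sqrt(3) = 0.041569219
uc = sqrt(0.38240391^2 + 0.52820877^2 + 0.041569219^2) = 0.65342578
U = k * uc = 2.58 * 0.65342578
U = 1.6858

1.6858


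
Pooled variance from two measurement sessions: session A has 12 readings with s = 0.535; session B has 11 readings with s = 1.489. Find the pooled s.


s_p = sqrt(((n1-1)*s1^2 + (n2-1)*s2^2) / (n1+n2-2))
numerator = (12-1)*0.535^2 + (11-1)*1.489^2 = 3.148475 + 22.17121 = 25.319685
denominator = 12 + 11 - 2 = 21
s_p^2 = 25.319685 / 21 = 1.2056993
s_p = sqrt(1.2056993) = 1.0980

1.0980


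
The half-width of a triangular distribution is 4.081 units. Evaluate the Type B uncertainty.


u_B = half_width / sqrt(6)
u_B = 4.081 / 2.4494897
u_B = 1.6661

1.6661


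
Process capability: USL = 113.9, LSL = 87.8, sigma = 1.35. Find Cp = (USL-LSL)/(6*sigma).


Cp = (USL - LSL) / (6 * sigma)
= (113.9 - 87.8) / (6 * 1.35)
= 26.1000 / 8.1000
= 3.2222

3.2222


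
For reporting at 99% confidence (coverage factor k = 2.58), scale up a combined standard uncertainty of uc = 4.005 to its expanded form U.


U = k * uc
U = 2.58 * 4.005
U = 10.3329

10.3329


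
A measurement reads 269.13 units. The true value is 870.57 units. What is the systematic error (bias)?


Systematic error = measured - true
= 269.13 - 870.57
= -601.4400

-601.4400


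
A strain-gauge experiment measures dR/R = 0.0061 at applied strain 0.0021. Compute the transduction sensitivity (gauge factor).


GF = (dR/R) / epsilon
= 0.0061 / 0.0021
= 2.9048

2.9048


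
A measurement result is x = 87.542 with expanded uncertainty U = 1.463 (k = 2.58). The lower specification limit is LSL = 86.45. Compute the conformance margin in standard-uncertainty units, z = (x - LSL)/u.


u = U / k = 1.463 / 2.58 = 0.56705426
margin = |LSL - x| = |86.45 - 87.542| = 1.092
z = margin / u = 1.092 / 0.56705426
z = 1.9257

1.9257


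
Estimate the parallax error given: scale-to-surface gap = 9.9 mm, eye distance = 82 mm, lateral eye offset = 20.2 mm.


error = h * offset / d
= 9.9 * 20.2 / 82
= 2.4388

2.4388


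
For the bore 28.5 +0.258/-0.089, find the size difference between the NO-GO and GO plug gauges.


GO = nominal - lower_tol (smallest hole = maximum material condition)
GO = 28.5 - 0.089 = 28.411
NO-GO = nominal + upper_tol (largest hole = least material condition)
NO-GO = 28.5 + 0.258 = 28.758
spread = NO-GO - GO = 28.758 - 28.411 = 0.3470

0.3470


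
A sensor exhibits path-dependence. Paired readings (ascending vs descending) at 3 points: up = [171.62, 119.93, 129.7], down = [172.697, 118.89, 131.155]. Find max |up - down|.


|171.62 - 172.697| = 1.0770
|119.93 - 118.89| = 1.0400
|129.7 - 131.155| = 1.4550
hysteresis = max(diffs) = 1.4550

1.4550


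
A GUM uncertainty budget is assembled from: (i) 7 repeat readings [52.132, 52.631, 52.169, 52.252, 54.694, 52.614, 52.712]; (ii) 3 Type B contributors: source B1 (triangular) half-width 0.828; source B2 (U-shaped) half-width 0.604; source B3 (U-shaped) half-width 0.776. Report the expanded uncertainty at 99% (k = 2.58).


mean = (52.132 + 52.631 + 52.169 + 52.252 + 54.694 + 52.614 + 52.712) / 7 = 52.74342857
s = sqrt(sum((x - mean)^2)/(n-1)) = 0.89260141
u_A = s / sqrt(n) = 0.89260141 / sqrt(7) = 0.33737162
u_B1 = 0.828 / sqrt(6) = 0.33802958
u_B2 = 0.604 / sqrt(2) = 0.4270925
u_B3 = 0.776 / sqrt(2) = 0.54871486
uc = sqrt(0.33737162^2 + 0.33802958^2 + 0.4270925^2 + 0.54871486^2) = 0.84355178
U = k * uc = 2.58 * 0.84355178
U = 2.1764

2.1764


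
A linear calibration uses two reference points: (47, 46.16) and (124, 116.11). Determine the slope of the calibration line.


slope = (y2 - y1) / (x2 - x1)
= (116.11 - 46.16) / (124 - 47)
= 69.9500 / 77
= 0.9084

0.9084


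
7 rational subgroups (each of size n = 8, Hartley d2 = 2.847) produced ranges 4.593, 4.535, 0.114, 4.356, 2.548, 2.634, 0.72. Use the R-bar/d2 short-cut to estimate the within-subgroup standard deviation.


R_bar = (4.593 + 4.535 + 0.114 + 4.356 + 2.548 + 2.634 + 0.72) / 7
R_bar = 19.5 / 7 = 2.7857143
sigma_hat = R_bar / d2 = 2.7857143 / 2.847 = 0.9785

0.9785


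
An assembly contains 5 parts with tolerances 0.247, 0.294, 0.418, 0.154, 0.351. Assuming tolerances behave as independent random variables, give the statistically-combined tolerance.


RSS = sqrt(0.247^2 + 0.294^2 + 0.418^2 + 0.154^2 + 0.351^2)
= sqrt(0.469086)
= 0.6849

0.6849


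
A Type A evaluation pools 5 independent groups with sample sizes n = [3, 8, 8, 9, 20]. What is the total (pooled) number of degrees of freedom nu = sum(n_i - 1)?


nu = sum_i (n_i - 1)
nu = ((3 - 1) + (8 - 1) + (8 - 1) + (9 - 1) + (20 - 1))
nu = 2 + 7 + 7 + 8 + 19
nu = 43

43


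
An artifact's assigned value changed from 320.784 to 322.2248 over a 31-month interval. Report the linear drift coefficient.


rate = (v2 - v1) / months
= (322.2248 - 320.784) / 31
= 1.4408 / 31
= 0.0465

0.0465


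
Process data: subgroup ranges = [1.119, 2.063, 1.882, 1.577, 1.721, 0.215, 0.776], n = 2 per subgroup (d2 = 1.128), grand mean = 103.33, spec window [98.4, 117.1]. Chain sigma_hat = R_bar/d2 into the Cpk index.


R_bar = (1.119 + 2.063 + 1.882 + 1.577 + 1.721 + 0.215 + 0.776) / 7 = 1.3361429
sigma = R_bar / d2 = 1.3361429 / 1.128 = 1.1845238
Cp = (USL - LSL)/(6*sigma) = (117.1 - 98.4)/(6*1.1845238) = 2.6312
Cpu = (117.1 - 103.33)/(3*1.1845238) = 3.8750
Cpl = (103.33 - 98.4)/(3*1.1845238) = 1.3873
Cpk = min(Cpu, Cpl) = 1.3873

1.3873


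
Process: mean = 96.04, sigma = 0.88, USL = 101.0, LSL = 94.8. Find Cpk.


Cpu = (USL - mean) / (3*sigma) = (101.0 - 96.04) / (3*0.88) = 1.8788
Cpl = (mean - LSL) / (3*sigma) = (96.04 - 94.8) / (3*0.88) = 0.4697
Cpk = min(Cpu, Cpl) = 0.4697

0.4697


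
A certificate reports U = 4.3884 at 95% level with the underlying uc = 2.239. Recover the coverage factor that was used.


k = U / uc
k = 4.3884 / 2.239
k = 1.96

1.96


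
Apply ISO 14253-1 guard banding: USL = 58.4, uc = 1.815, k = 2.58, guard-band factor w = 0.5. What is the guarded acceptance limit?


U = k * uc = 2.58 * 1.815 = 4.6827
guard band g = w * U = 0.5 * 4.6827 = 2.34135
AL = USL - g = 58.4 - 2.34135
AL = 56.0587

56.0587


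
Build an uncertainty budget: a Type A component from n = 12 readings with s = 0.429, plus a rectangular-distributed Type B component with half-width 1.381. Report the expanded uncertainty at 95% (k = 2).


u_A = s / sqrt(n) = 0.429 / sqrt(12) = 0.12384163
u_B = half_width / sqrt(3) = 1.381 / sqrt(3) = 0.79732072
uc = sqrt(u_A^2 + u_B^2) = sqrt(0.12384163^2 + 0.79732072^2) = 0.80688108
U = k * uc = 2 * 0.80688108
U = 1.6138

1.6138


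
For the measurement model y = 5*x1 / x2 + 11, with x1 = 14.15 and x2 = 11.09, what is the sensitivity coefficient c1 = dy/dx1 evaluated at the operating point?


y = 5*x1 / x2 + 11
dy/dx1 = 5/x2
Evaluate at x2 = 11.09: c1 = 5 / 11.09
c1 = 0.4509

0.4509


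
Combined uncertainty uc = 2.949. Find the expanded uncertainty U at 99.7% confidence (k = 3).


U = k * uc
U = 3 * 2.949
U = 8.8470

8.8470


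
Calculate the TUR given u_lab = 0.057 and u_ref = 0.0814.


TUR = u_lab / u_ref
= 0.057 / 0.0814
= 0.7002

0.7002


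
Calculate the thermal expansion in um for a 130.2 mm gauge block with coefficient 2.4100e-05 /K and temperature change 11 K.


dL = L * alpha * dT
= 130.2 * 2.4100e-05 * 11
= 0.0345160 mm
dL_um = 0.0345160 * 1000 = 34.5160 um

34.5160


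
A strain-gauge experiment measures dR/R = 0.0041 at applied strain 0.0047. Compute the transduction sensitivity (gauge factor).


GF = (dR/R) / epsilon
= 0.0041 / 0.0047
= 0.8723

0.8723


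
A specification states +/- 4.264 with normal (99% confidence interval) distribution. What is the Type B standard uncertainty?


u_B = half_width / 2.576
u_B = 4.264 / 2.576
u_B = 1.6553

1.6553


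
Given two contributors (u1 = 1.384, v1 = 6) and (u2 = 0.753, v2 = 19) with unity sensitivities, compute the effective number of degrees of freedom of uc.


uc = sqrt(u1^2 + u2^2) = sqrt(1.384^2 + 0.753^2) = 1.575584
v_eff = uc^4 / (u1^4/v1 + u2^4/v2)
= 1.575584^4 / (1.384^4/6 + 0.753^4/19)
= 6.1626322 / 0.62841629
v_eff = 9.8066

9.8066


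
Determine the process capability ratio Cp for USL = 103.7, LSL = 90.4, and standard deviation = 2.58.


Cp = (USL - LSL) / (6 * sigma)
= (103.7 - 90.4) / (6 * 2.58)
= 13.3000 / 15.4800
= 0.8592

0.8592


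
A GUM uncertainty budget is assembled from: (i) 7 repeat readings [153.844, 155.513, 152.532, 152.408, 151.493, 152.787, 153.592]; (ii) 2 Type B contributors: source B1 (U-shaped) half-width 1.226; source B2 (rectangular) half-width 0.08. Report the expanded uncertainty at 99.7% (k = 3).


mean = (153.844 + 155.513 + 152.532 + 152.408 + 151.493 + 152.787 + 153.592) / 7 = 153.167
s = sqrt(sum((x - mean)^2)/(n-1)) = 1.2954183
u_A = s / sqrt(n) = 1.2954183 / sqrt(7) = 0.4896221
u_B1 = 1.226 / sqrt(2) = 0.86691291
u_B2 = 0.08 / sqrt(3) = 0.046188022
uc = sqrt(0.4896221^2 + 0.86691291^2 + 0.046188022^2) = 0.9966951
U = k * uc = 3 * 0.9966951
U = 2.9901

2.9901


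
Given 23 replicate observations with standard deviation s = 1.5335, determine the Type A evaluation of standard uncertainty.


u_A = s / sqrt(n)
u_A = 1.5335 / sqrt(23)
u_A = 1.5335 / 4.7958315
u_A = 0.3198

0.3198


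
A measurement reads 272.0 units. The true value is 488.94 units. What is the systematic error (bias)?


Systematic error = measured - true
= 272.0 - 488.94
= -216.9400

-216.9400


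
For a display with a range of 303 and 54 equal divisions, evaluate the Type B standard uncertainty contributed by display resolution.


resolution = range / divisions
resolution = 303 / 54 = 5.6111111
u_res = resolution / (2*sqrt(3))
u_res = 5.6111111 / 3.4641016
u_res = 1.6198

1.6198


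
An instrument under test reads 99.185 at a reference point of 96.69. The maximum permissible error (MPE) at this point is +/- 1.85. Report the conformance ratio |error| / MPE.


e = indication - reference = 99.185 - 96.69 = 2.4950
|e| = 2.4950
ratio = |e| / MPE = 2.4950 / 1.85
ratio = 1.3486

1.3486


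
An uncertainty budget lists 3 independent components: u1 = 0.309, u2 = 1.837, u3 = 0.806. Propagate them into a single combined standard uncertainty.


uc = sqrt(0.309^2 + 1.837^2 + 0.806^2)
uc = sqrt(4.119686)
uc = 2.0297

2.0297


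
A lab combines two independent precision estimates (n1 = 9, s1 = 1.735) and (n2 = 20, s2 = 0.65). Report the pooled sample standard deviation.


s_p = sqrt(((n1-1)*s1^2 + (n2-1)*s2^2) / (n1+n2-2))
numerator = (9-1)*1.735^2 + (20-1)*0.65^2 = 24.0818 + 8.0275 = 32.1093
denominator = 9 + 20 - 2 = 27
s_p^2 = 32.1093 / 27 = 1.1892333
s_p = sqrt(1.1892333) = 1.0905

1.0905


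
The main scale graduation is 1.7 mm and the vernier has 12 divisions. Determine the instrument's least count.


LC = MSD / n_div
= 1.7 / 12
= 0.1417

0.1417


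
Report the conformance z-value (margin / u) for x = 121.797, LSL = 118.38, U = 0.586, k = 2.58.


u = U / k = 0.586 / 2.58 = 0.22713178
margin = |LSL - x| = |118.38 - 121.797| = 3.417
z = margin / u = 3.417 / 0.22713178
z = 15.0441

15.0441


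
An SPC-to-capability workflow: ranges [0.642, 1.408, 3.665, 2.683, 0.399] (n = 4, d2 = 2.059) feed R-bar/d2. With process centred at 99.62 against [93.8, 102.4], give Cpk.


R_bar = (0.642 + 1.408 + 3.665 + 2.683 + 0.399) / 5 = 1.7594
sigma = R_bar / d2 = 1.7594 / 2.059 = 0.85449247
Cp = (USL - LSL)/(6*sigma) = (102.4 - 93.8)/(6*0.85449247) = 1.6774
Cpu = (102.4 - 99.62)/(3*0.85449247) = 1.0845
Cpl = (99.62 - 93.8)/(3*0.85449247) = 2.2704
Cpk = min(Cpu, Cpl) = 1.0845

1.0845


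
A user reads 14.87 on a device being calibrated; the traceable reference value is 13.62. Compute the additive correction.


Correction = standard - reading
= 13.62 - 14.87
= -1.2500

-1.2500


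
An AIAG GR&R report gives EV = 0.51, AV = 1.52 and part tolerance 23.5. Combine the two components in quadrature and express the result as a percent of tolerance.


GRR = sqrt(EV^2 + AV^2) = sqrt(0.51^2 + 1.52^2) = 1.6032779
%GRR = GRR / tol * 100 = 1.6032779 / 23.5 * 100
%GRR = 6.8225

6.8225


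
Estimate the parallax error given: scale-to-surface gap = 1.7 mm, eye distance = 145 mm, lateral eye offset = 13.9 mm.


error = h * offset / d
= 1.7 * 13.9 / 145
= 0.1630

0.1630


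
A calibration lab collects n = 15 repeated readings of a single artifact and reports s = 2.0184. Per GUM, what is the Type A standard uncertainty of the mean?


u_A = s / sqrt(n)
u_A = 2.0184 / sqrt(15)
u_A = 2.0184 / 3.8729833
u_A = 0.5211

0.5211


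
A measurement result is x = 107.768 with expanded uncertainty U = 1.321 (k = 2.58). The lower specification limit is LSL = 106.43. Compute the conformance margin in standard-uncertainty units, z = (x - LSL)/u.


u = U / k = 1.321 / 2.58 = 0.5120155
margin = |LSL - x| = |106.43 - 107.768| = 1.338
z = margin / u = 1.338 / 0.5120155
z = 2.6132

2.6132


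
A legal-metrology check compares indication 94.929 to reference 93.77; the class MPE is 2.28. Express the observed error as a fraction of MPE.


e = indication - reference = 94.929 - 93.77 = 1.1590
|e| = 1.1590
ratio = |e| / MPE = 1.1590 / 2.28
ratio = 0.5083

0.5083


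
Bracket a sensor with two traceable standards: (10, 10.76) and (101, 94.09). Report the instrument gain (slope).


slope = (y2 - y1) / (x2 - x1)
= (94.09 - 10.76) / (101 - 10)
= 83.3300 / 91
= 0.9157

0.9157


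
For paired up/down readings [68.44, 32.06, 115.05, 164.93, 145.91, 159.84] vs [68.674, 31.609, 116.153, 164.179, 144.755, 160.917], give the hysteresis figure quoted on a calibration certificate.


|68.44 - 68.674| = 0.2340
|32.06 - 31.609| = 0.4510
|115.05 - 116.153| = 1.1030
|164.93 - 164.179| = 0.7510
|145.91 - 144.755| = 1.1550
|159.84 - 160.917| = 1.0770
hysteresis = max(diffs) = 1.1550

1.1550


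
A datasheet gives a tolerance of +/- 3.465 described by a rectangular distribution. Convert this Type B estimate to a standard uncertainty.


u_B = half_width / sqrt(3)
u_B = 3.465 / 1.7320508
u_B = 2.0005

2.0005


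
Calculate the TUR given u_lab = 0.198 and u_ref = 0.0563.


TUR = u_lab / u_ref
= 0.198 / 0.0563
= 3.5169

3.5169


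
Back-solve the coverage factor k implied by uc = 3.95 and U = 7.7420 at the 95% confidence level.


k = U / uc
k = 7.7420 / 3.95
k = 1.96

1.96


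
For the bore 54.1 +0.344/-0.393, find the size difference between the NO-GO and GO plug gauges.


GO = nominal - lower_tol (smallest hole = maximum material condition)
GO = 54.1 - 0.393 = 53.707
NO-GO = nominal + upper_tol (largest hole = least material condition)
NO-GO = 54.1 + 0.344 = 54.444
spread = NO-GO - GO = 54.444 - 53.707 = 0.7370

0.7370


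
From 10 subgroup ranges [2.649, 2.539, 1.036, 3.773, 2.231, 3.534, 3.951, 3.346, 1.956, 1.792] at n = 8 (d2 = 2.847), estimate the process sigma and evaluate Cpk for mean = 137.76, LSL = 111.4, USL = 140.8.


R_bar = (2.649 + 2.539 + 1.036 + 3.773 + 2.231 + 3.534 + 3.951 + 3.346 + 1.956 + 1.792) / 10 = 2.6807
sigma = R_bar / d2 = 2.6807 / 2.847 = 0.94158764
Cp = (USL - LSL)/(6*sigma) = (140.8 - 111.4)/(6*0.94158764) = 5.2040
Cpu = (140.8 - 137.76)/(3*0.94158764) = 1.0762
Cpl = (137.76 - 111.4)/(3*0.94158764) = 9.3318
Cpk = min(Cpu, Cpl) = 1.0762

1.0762


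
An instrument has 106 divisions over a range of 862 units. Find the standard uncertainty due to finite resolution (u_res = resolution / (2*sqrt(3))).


resolution = range / divisions
resolution = 862 / 106 = 8.1320755
u_res = resolution / (2*sqrt(3))
u_res = 8.1320755 / 3.4641016
u_res = 2.3475

2.3475


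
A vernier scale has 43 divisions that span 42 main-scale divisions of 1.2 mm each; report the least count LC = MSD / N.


LC = MSD / n_div
= 1.2 / 43
= 0.0279

0.0279


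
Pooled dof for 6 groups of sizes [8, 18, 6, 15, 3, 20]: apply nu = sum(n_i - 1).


nu = sum_i (n_i - 1)
nu = ((8 - 1) + (18 - 1) + (6 - 1) + (15 - 1) + (3 - 1) + (20 - 1))
nu = 7 + 17 + 5 + 14 + 2 + 19
nu = 64

64


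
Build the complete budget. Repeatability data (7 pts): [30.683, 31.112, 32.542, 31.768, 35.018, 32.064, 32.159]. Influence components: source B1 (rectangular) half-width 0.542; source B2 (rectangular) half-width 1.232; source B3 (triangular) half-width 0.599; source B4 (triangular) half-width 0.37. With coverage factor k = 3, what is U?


mean = (30.683 + 31.112 + 32.542 + 31.768 + 35.018 + 32.064 + 32.159) / 7 = 32.19228571
s = sqrt(sum((x - mean)^2)/(n-1)) = 1.3993752
u_A = s / sqrt(n) = 1.3993752 / sqrt(7) = 0.52891411
u_B1 = 0.542 / sqrt(3) = 0.31292385
u_B2 = 1.232 / sqrt(3) = 0.71129553
u_B3 = 0.599 / sqrt(6) = 0.24454073
u_B4 = 0.37 / sqrt(6) = 0.15105187
uc = sqrt(0.52891411^2 + 0.31292385^2 + 0.71129553^2 + 0.24454073^2 + 0.15105187^2) = 0.98296981
U = k * uc = 3 * 0.98296981
U = 2.9489

2.9489


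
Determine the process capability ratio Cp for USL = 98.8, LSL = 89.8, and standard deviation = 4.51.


Cp = (USL - LSL) / (6 * sigma)
= (98.8 - 89.8) / (6 * 4.51)
= 9.0000 / 27.0600
= 0.3326

0.3326


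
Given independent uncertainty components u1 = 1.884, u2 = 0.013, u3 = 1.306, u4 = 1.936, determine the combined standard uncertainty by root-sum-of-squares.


uc = sqrt(1.884^2 + 0.013^2 + 1.306^2 + 1.936^2)
uc = sqrt(9.003357)
uc = 3.0006

3.0006


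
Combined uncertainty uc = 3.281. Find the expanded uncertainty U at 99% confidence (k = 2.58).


U = k * uc
U = 2.58 * 3.281
U = 8.4650

8.4650


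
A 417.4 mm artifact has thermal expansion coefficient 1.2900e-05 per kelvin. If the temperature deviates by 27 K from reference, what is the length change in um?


dL = L * alpha * dT
= 417.4 * 1.2900e-05 * 27
= 0.1453804 mm
dL_um = 0.1453804 * 1000 = 145.3804 um

145.3804


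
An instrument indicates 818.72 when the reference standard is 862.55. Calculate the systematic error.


Systematic error = measured - true
= 818.72 - 862.55
= -43.8300

-43.8300


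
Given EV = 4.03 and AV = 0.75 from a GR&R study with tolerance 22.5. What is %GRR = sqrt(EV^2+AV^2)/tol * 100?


GRR = sqrt(EV^2 + AV^2) = sqrt(4.03^2 + 0.75^2) = 4.099195
%GRR = GRR / tol * 100 = 4.099195 / 22.5 * 100
%GRR = 18.2186

18.2186


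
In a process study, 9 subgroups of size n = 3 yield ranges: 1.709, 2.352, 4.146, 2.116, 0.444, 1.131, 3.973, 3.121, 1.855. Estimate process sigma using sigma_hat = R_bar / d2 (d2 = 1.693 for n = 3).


R_bar = (1.709 + 2.352 + 4.146 + 2.116 + 0.444 + 1.131 + 3.973 + 3.121 + 1.855) / 9
R_bar = 20.847 / 9 = 2.3163333
sigma_hat = R_bar / d2 = 2.3163333 / 1.693 = 1.3682

1.3682


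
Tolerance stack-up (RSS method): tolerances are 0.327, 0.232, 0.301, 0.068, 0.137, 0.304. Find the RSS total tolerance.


RSS = sqrt(0.327^2 + 0.232^2 + 0.301^2 + 0.068^2 + 0.137^2 + 0.304^2)
= sqrt(0.367163)
= 0.6059

0.6059


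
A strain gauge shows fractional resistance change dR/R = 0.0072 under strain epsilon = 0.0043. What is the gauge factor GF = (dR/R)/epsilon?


GF = (dR/R) / epsilon
= 0.0072 / 0.0043
= 1.6744

1.6744


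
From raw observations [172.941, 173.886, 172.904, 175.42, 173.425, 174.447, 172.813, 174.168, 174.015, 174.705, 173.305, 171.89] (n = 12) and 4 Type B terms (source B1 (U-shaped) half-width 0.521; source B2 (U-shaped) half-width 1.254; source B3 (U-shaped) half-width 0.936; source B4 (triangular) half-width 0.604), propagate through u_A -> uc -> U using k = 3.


mean = (172.941 + 173.886 + 172.904 + 175.42 + 173.425 + 174.447 + 172.813 + 174.168 + 174.015 + 174.705 + 173.305 + 171.89) / 12 = 173.6599167
s = sqrt(sum((x - mean)^2)/(n-1)) = 0.97067057
u_A = s / sqrt(n) = 0.97067057 / sqrt(12) = 0.28020846
u_B1 = 0.521 / sqrt(2) = 0.36840263
u_B2 = 1.254 / sqrt(2) = 0.8867119
u_B3 = 0.936 / sqrt(2) = 0.66185195
u_B4 = 0.604 / sqrt(6) = 0.24658197
uc = sqrt(0.28020846^2 + 0.36840263^2 + 0.8867119^2 + 0.66185195^2 + 0.24658197^2) = 1.2244778
U = k * uc = 3 * 1.2244778
U = 3.6734

3.6734


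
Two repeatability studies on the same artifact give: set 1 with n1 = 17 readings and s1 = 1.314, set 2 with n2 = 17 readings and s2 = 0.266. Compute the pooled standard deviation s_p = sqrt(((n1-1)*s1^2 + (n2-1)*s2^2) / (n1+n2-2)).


s_p = sqrt(((n1-1)*s1^2 + (n2-1)*s2^2) / (n1+n2-2))
numerator = (17-1)*1.314^2 + (17-1)*0.266^2 = 27.625536 + 1.132096 = 28.757632
denominator = 17 + 17 - 2 = 32
s_p^2 = 28.757632 / 32 = 0.898676
s_p = sqrt(0.898676) = 0.9480

0.9480


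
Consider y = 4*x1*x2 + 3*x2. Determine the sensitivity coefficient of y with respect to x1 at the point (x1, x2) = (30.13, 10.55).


y = 4*x1*x2 + 3*x2
dy/dx1 = 4*x2
Evaluate at x2 = 10.55: c1 = 4 * 10.55
c1 = 42.2000

42.2000


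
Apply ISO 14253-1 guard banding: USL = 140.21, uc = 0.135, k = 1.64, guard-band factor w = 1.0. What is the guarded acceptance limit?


U = k * uc = 1.64 * 0.135 = 0.2214
guard band g = w * U = 1.0 * 0.2214 = 0.2214
AL = USL - g = 140.21 - 0.2214
AL = 139.9886

139.9886


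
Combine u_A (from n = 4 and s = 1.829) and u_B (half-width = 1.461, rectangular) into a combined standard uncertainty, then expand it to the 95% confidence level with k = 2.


u_A = s / sqrt(n) = 1.829 / sqrt(4) = 0.9145
u_B = half_width / sqrt(3) = 1.461 / sqrt(3) = 0.84350874
uc = sqrt(u_A^2 + u_B^2) = sqrt(0.9145^2 + 0.84350874^2) = 1.244113
U = k * uc = 2 * 1.244113
U = 2.4882

2.4882


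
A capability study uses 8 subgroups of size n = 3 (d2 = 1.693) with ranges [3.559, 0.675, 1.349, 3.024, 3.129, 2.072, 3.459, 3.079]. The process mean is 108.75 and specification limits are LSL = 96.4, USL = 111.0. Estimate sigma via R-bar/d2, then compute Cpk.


R_bar = (3.559 + 0.675 + 1.349 + 3.024 + 3.129 + 2.072 + 3.459 + 3.079) / 8 = 2.54325
sigma = R_bar / d2 = 2.54325 / 1.693 = 1.502215
Cp = (USL - LSL)/(6*sigma) = (111.0 - 96.4)/(6*1.502215) = 1.6198
Cpu = (111.0 - 108.75)/(3*1.502215) = 0.4993
Cpl = (108.75 - 96.4)/(3*1.502215) = 2.7404
Cpk = min(Cpu, Cpl) = 0.4993

0.4993


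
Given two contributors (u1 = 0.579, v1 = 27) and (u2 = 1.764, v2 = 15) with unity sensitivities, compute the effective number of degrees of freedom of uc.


uc = sqrt(u1^2 + u2^2) = sqrt(0.579^2 + 1.764^2) = 1.8565928
v_eff = uc^4 / (u1^4/v1 + u2^4/v2)
= 1.8565928^4 / (0.579^4/27 + 1.764^4/15)
= 11.881373 / 0.6496726
v_eff = 18.2882

18.2882


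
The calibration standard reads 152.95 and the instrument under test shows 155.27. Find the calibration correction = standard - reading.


Correction = standard - reading
= 152.95 - 155.27
= -2.3200

-2.3200


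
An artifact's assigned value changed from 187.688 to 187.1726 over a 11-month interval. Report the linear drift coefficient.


rate = (v2 - v1) / months
= (187.1726 - 187.688) / 11
= -0.5154 / 11
= -0.0469

-0.0469


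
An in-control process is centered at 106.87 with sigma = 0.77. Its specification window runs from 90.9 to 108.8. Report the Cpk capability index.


Cpu = (USL - mean) / (3*sigma) = (108.8 - 106.87) / (3*0.77) = 0.8355
Cpl = (mean - LSL) / (3*sigma) = (106.87 - 90.9) / (3*0.77) = 6.9134
Cpk = min(Cpu, Cpl) = 0.8355

0.8355


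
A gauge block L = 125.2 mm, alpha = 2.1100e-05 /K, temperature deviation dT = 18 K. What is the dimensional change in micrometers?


dL = L * alpha * dT
= 125.2 * 2.1100e-05 * 18
= 0.0475510 mm
dL_um = 0.0475510 * 1000 = 47.5510 um

47.5510


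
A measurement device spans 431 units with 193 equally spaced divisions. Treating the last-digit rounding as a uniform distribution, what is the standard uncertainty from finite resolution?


resolution = range / divisions
resolution = 431 / 193 = 2.2331606
u_res = resolution / (2*sqrt(3))
u_res = 2.2331606 / 3.4641016
u_res = 0.6447

0.6447


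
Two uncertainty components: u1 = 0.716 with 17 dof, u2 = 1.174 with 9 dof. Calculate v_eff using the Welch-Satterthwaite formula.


uc = sqrt(u1^2 + u2^2) = sqrt(0.716^2 + 1.174^2) = 1.3751116
v_eff = uc^4 / (u1^4/v1 + u2^4/v2)
= 1.3751116^4 / (0.716^4/17 + 1.174^4/9)
= 3.5756235 / 0.22653141
v_eff = 15.7842

15.7842


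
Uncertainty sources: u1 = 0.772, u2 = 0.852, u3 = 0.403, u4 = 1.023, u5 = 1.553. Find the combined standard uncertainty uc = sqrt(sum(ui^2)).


uc = sqrt(0.772^2 + 0.852^2 + 0.403^2 + 1.023^2 + 1.553^2)
uc = sqrt(4.942635)
uc = 2.2232

2.2232


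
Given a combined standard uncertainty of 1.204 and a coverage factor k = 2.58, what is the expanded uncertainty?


U = k * uc
U = 2.58 * 1.204
U = 3.1063

3.1063


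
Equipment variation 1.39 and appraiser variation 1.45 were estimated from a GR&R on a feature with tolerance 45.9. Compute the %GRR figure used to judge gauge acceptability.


GRR = sqrt(EV^2 + AV^2) = sqrt(1.39^2 + 1.45^2) = 2.0086314
%GRR = GRR / tol * 100 = 2.0086314 / 45.9 * 100
%GRR = 4.3761

4.3761


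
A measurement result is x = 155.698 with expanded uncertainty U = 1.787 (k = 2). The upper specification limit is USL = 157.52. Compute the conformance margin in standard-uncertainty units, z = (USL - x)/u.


u = U / k = 1.787 / 2 = 0.8935
margin = |USL - x| = |157.52 - 155.698| = 1.822
z = margin / u = 1.822 / 0.8935
z = 2.0392

2.0392


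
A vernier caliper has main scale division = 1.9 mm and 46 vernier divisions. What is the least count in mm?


LC = MSD / n_div
= 1.9 / 46
= 0.0413

0.0413


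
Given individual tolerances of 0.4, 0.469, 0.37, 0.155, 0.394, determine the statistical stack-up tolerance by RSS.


RSS = sqrt(0.4^2 + 0.469^2 + 0.37^2 + 0.155^2 + 0.394^2)
= sqrt(0.696122)
= 0.8343

0.8343


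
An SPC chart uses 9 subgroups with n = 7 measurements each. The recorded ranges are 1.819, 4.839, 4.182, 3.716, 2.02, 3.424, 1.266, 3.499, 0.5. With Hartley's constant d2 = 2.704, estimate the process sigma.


R_bar = (1.819 + 4.839 + 4.182 + 3.716 + 2.02 + 3.424 + 1.266 + 3.499 + 0.5) / 9
R_bar = 25.265 / 9 = 2.8072222
sigma_hat = R_bar / d2 = 2.8072222 / 2.704 = 1.0382

1.0382


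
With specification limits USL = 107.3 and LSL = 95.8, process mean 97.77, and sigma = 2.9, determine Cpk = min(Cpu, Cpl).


Cpu = (USL - mean) / (3*sigma) = (107.3 - 97.77) / (3*2.9) = 1.0954
Cpl = (mean - LSL) / (3*sigma) = (97.77 - 95.8) / (3*2.9) = 0.2264
Cpk = min(Cpu, Cpl) = 0.2264

0.2264


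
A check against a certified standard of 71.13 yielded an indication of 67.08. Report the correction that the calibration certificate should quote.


Correction = standard - reading
= 71.13 - 67.08
= 4.0500

4.0500


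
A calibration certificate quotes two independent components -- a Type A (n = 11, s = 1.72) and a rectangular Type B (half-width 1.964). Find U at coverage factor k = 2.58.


u_A = s / sqrt(n) = 1.72 / sqrt(11) = 0.51859951
u_B = half_width / sqrt(3) = 1.964 / sqrt(3) = 1.1339159
uc = sqrt(u_A^2 + u_B^2) = sqrt(0.51859951^2 + 1.1339159^2) = 1.2468804
U = k * uc = 2.58 * 1.2468804
U = 3.2170

3.2170


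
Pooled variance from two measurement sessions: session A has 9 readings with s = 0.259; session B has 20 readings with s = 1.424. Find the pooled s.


s_p = sqrt(((n1-1)*s1^2 + (n2-1)*s2^2) / (n1+n2-2))
numerator = (9-1)*0.259^2 + (20-1)*1.424^2 = 0.536648 + 38.527744 = 39.064392
denominator = 9 + 20 - 2 = 27
s_p^2 = 39.064392 / 27 = 1.4468293
s_p = sqrt(1.4468293) = 1.2028

1.2028


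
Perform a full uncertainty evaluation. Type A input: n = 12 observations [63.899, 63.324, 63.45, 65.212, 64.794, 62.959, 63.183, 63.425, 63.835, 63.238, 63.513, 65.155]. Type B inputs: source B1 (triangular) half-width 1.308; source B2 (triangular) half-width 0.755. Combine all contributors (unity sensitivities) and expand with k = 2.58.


mean = (63.899 + 63.324 + 63.45 + 65.212 + 64.794 + 62.959 + 63.183 + 63.425 + 63.835 + 63.238 + 63.513 + 65.155) / 12 = 63.83225
s = sqrt(sum((x - mean)^2)/(n-1)) = 0.78579631
u_A = s / sqrt(n) = 0.78579631 / sqrt(12) = 0.22683986
u_B1 = 1.308 / sqrt(6) = 0.53398876
u_B2 = 0.755 / sqrt(6) = 0.30822746
uc = sqrt(0.22683986^2 + 0.53398876^2 + 0.30822746^2) = 0.65696612
U = k * uc = 2.58 * 0.65696612
U = 1.6950

1.6950


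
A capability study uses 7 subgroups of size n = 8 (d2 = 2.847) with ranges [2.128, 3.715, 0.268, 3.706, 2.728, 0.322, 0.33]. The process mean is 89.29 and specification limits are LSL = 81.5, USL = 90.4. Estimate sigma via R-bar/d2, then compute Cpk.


R_bar = (2.128 + 3.715 + 0.268 + 3.706 + 2.728 + 0.322 + 0.33) / 7 = 1.8852857
sigma = R_bar / d2 = 1.8852857 / 2.847 = 0.66220081
Cp = (USL - LSL)/(6*sigma) = (90.4 - 81.5)/(6*0.66220081) = 2.2400
Cpu = (90.4 - 89.29)/(3*0.66220081) = 0.5587
Cpl = (89.29 - 81.5)/(3*0.66220081) = 3.9213
Cpk = min(Cpu, Cpl) = 0.5587

0.5587


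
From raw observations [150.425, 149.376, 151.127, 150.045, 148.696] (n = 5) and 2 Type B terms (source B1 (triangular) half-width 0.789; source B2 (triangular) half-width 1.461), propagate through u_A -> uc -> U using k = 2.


mean = (150.425 + 149.376 + 151.127 + 150.045 + 148.696) / 5 = 149.9338
s = sqrt(sum((x - mean)^2)/(n-1)) = 0.93817093
u_A = s / sqrt(n) = 0.93817093 / sqrt(5) = 0.41956279
u_B1 = 0.789 / sqrt(6) = 0.3221079
u_B2 = 1.461 / sqrt(6) = 0.59645075
uc = sqrt(0.41956279^2 + 0.3221079^2 + 0.59645075^2) = 0.79720758
U = k * uc = 2 * 0.79720758
U = 1.5944

1.5944


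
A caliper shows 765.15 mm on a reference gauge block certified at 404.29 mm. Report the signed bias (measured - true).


Systematic error = measured - true
= 765.15 - 404.29
= 360.8600

360.8600


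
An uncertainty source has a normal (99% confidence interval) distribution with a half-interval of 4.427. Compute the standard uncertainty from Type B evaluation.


u_B = half_width / 2.576
u_B = 4.427 / 2.576
u_B = 1.7186

1.7186
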